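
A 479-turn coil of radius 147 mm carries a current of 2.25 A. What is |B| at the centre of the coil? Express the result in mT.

B ≈ 4.61 mT

For an N-turn flat coil, B = Nμ₀I/(2R) with R = 0.147 m.
B = 479 × 9.62×10⁻⁶ T = 4.61×10⁻³ T.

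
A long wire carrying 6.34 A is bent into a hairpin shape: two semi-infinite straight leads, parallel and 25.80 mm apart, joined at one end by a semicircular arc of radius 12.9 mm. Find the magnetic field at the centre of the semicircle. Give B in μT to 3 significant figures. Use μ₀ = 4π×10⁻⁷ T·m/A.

The semicircular arc contributes B_arc = μ₀I·π/(4πR) = μ₀I/(4R) = 1.54×10⁻⁴ T.
Each semi-infinite lead is at perpendicular distance R = 0.0129 m from the centre, with the perpendicular foot at its near end, so it contributes μ₀I/(4πR); both point the same way, together 9.83×10⁻⁵ T.
Arc and leads all point the same direction: B = 1.54×10⁻⁴ + 9.83×10⁻⁵ = 2.53×10⁻⁴ T.

B ≈ 253 μT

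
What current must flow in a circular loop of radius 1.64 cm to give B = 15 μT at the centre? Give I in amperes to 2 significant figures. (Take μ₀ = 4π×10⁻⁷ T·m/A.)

I ≈ 0.39 A

At the centre of a circular loop B = μ₀I/(2R), so I = 2RB/μ₀.
With R = 0.0164 m, I = 2 × 0.0164 × 1.50×10⁻⁵ / (4π×10⁻⁷) = 0.392 A.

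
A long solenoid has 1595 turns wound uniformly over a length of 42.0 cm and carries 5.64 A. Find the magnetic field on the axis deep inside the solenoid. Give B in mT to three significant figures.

Inside a long solenoid, B = μ₀nI with n = 3798 turns/m.
B = 4π×10⁻⁷ × 3798 × 5.64 = 2.69×10⁻² T.

B ≈ 26.9 mT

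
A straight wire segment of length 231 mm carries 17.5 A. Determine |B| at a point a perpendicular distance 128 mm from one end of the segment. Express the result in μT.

B ≈ 12.0 μT

For a finite straight segment, B = (μ₀I/4πd)(sinθ₁ + sinθ₂), where θ₁, θ₂ are the angles from the perpendicular to each end.
The perpendicular foot is at one end, so the two end-offsets along the wire are 0 and L = 0.231 m.
sinθ₁ = 0/√(0²+0.128²) = 0.0000; sinθ₂ = 0.231/√(0.231²+0.128²) = 0.8747.
B = (4π×10⁻⁷ × 17.5) / (4π × 0.128) × (0.0000 + 0.8747) = 1.20×10⁻⁵ T.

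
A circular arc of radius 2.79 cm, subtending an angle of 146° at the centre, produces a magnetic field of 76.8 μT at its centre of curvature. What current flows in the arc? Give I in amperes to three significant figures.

For a circular arc, B = μ₀Iφ/(4πR) with φ in radians; here φ = 2.548 rad.
So I = 4πRB/(μ₀φ) = 4π × 0.0279 × 7.68×10⁻⁵ / (4π×10⁻⁷ × 2.548) = 8.41 A.

I ≈ 8.41 A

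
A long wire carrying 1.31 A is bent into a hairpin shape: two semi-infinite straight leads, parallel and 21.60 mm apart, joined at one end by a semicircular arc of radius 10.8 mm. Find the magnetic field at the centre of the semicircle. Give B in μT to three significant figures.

The semicircular arc contributes B_arc = μ₀I·π/(4πR) = μ₀I/(4R) = 3.81×10⁻⁵ T.
Each semi-infinite lead is at perpendicular distance R = 0.0108 m from the centre, with the perpendicular foot at its near end, so it contributes μ₀I/(4πR); both point the same way, together 2.43×10⁻⁵ T.
Arc and leads all point the same direction: B = 3.81×10⁻⁵ + 2.43×10⁻⁵ = 6.24×10⁻⁵ T.

B ≈ 62.4 μT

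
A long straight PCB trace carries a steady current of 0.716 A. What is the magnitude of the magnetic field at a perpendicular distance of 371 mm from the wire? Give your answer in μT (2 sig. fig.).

B ≈ 0.39 μT

For an infinitely long straight wire, B = μ₀I/(2πd).
B = (4π×10⁻⁷ × 0.716) / (2π × 0.371) = 3.86×10⁻⁷ T.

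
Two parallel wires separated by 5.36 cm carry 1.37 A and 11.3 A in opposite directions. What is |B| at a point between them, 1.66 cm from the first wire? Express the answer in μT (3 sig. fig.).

B ≈ 77.6 μT

Each long wire gives B = μ₀I/(2πd). Distances are d₁ = 0.0166 m and d₂ = 0.037 m.
B₁ = 1.65×10⁻⁵ T, B₂ = 6.11×10⁻⁵ T.
Between antiparallel currents both contributions point the same way, so they add. B = B₁ + B₂ = 1.65×10⁻⁵ + 6.11×10⁻⁵ = 7.76×10⁻⁵ T.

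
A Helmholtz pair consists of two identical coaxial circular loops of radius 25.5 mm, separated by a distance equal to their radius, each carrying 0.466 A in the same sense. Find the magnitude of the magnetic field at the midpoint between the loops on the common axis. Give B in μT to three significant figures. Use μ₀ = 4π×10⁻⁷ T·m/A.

B ≈ 16.4 μT

Each loop contributes B = μ₀IR²/[2(R²+z²)^(3/2)] on the axis, with z measured from that loop.
Loop 1 (z = 0.01275 m): B₁ = 8.22×10⁻⁶ T. Loop 2 (z = 0.01275 m): B₂ = 8.22×10⁻⁶ T.
The fields add: B = B₁ + B₂ = 1.64×10⁻⁵ T.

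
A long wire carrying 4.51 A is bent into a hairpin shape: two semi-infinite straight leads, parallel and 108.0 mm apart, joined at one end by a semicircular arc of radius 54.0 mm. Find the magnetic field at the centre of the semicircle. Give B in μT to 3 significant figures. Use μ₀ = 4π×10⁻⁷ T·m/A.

B ≈ 42.9 μT

The semicircular arc contributes B_arc = μ₀I·π/(4πR) = μ₀I/(4R) = 2.62×10⁻⁵ T.
Each semi-infinite lead is at perpendicular distance R = 0.054 m from the centre, with the perpendicular foot at its near end, so it contributes μ₀I/(4πR); both point the same way, together 1.67×10⁻⁵ T.
Arc and leads all point the same direction: B = 2.62×10⁻⁵ + 1.67×10⁻⁵ = 4.29×10⁻⁵ T.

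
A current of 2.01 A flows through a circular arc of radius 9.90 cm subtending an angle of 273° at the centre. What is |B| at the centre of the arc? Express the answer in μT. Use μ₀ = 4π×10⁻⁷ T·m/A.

The Biot–Savart field of a circular arc at its centre is B = μ₀Iφ/(4πR), with φ = 4.765 rad.
B = (4π×10⁻⁷ × 2.01 × 4.765) / (4π × 0.099) = 9.67×10⁻⁶ T.

B ≈ 9.67 μT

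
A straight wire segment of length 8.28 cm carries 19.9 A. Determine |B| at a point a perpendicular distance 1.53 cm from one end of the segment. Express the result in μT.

For a finite straight segment, B = (μ₀I/4πd)(sinθ₁ + sinθ₂), where θ₁, θ₂ are the angles from the perpendicular to each end.
The perpendicular foot is at one end, so the two end-offsets along the wire are 0 and L = 0.0828 m.
sinθ₁ = 0/√(0²+0.0153²) = 0.0000; sinθ₂ = 0.0828/√(0.0828²+0.0153²) = 0.9834.
B = (4π×10⁻⁷ × 19.9) / (4π × 0.0153) × (0.0000 + 0.9834) = 1.28×10⁻⁴ T.

B ≈ 128 μT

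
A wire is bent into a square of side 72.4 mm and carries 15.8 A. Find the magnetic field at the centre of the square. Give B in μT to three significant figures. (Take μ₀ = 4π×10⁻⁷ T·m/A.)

B ≈ 247 μT

Each side is a finite straight segment at perpendicular distance d = a/(2 tan(π/4)) = 0.0362 m from the centre, with end-angles ±π/4.
One side contributes B₁ = (μ₀I/4πd)·2 sin(π/4) = 6.17×10⁻⁵ T.
All 4 sides add in the same direction: B = 4 × 6.17×10⁻⁵ = 2.47×10⁻⁴ T.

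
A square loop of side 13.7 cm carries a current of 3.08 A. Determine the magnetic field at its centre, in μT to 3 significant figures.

Each side is a finite straight segment at perpendicular distance d = a/(2 tan(π/4)) = 0.0685 m from the centre, with end-angles ±π/4.
One side contributes B₁ = (μ₀I/4πd)·2 sin(π/4) = 6.36×10⁻⁶ T.
All 4 sides add in the same direction: B = 4 × 6.36×10⁻⁶ = 2.54×10⁻⁵ T.

B ≈ 25.4 μT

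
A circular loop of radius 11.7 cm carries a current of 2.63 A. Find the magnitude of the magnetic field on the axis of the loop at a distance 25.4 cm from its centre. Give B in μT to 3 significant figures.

B ≈ 1.03 μT

On the axis of a circular loop, B = μ₀IR² / [2(R²+z²)^(3/2)].
R² + z² = (0.117)² + (0.254)² = 0.0782 m², and (R²+z²)^(3/2) = 2.19×10⁻² m³.
B = (4π×10⁻⁷ × 2.63 × 0.01369) / (2 × 2.19×10⁻²) = 1.03×10⁻⁶ T.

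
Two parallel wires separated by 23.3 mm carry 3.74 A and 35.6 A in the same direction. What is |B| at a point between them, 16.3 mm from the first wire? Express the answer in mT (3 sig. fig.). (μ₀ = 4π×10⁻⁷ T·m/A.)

Each long wire gives B = μ₀I/(2πd). Distances are d₁ = 0.0163 m and d₂ = 0.007 m.
B₁ = 4.59×10⁻⁵ T, B₂ = 1.02×10⁻³ T.
Between parallel currents the two contributions point in opposite directions, so they subtract. B = |B₁ − B₂| = |4.59×10⁻⁵ − 1.02×10⁻³| = 9.71×10⁻⁴ T.

B ≈ 0.971 mT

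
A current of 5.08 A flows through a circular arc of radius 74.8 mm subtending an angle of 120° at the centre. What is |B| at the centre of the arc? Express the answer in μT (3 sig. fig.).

The Biot–Savart field of a circular arc at its centre is B = μ₀Iφ/(4πR), with φ = 2.094 rad.
B = (4π×10⁻⁷ × 5.08 × 2.094) / (4π × 0.0748) = 1.42×10⁻⁵ T.

B ≈ 14.2 μT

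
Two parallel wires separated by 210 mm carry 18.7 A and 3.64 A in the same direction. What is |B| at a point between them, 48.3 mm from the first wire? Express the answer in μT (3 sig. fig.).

B ≈ 72.9 μT

Each long wire gives B = μ₀I/(2πd). Distances are d₁ = 0.0483 m and d₂ = 0.1617 m.
B₁ = 7.74×10⁻⁵ T, B₂ = 4.50×10⁻⁶ T.
Between parallel currents the two contributions point in opposite directions, so they subtract. B = |B₁ − B₂| = |7.74×10⁻⁵ − 4.50×10⁻⁶| = 7.29×10⁻⁵ T.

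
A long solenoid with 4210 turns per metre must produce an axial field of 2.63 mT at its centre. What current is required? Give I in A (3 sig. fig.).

Inside a long solenoid B = μ₀nI with n = 4210 m⁻¹, so I = B/(μ₀n).
I = 2.63×10⁻³ / (4π×10⁻⁷ × 4210) = 0.497 A.

I ≈ 0.497 A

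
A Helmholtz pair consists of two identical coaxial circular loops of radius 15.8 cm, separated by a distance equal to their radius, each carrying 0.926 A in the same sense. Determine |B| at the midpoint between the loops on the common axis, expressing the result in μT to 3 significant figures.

Each loop contributes B = μ₀IR²/[2(R²+z²)^(3/2)] on the axis, with z measured from that loop.
Loop 1 (z = 0.079 m): B₁ = 2.63×10⁻⁶ T. Loop 2 (z = 0.079 m): B₂ = 2.63×10⁻⁶ T.
The fields add: B = B₁ + B₂ = 5.27×10⁻⁶ T.

B ≈ 5.27 μT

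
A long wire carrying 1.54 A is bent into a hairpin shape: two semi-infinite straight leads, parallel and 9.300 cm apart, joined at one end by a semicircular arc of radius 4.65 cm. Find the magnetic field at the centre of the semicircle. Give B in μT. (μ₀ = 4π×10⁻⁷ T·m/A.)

The semicircular arc contributes B_arc = μ₀I·π/(4πR) = μ₀I/(4R) = 1.04×10⁻⁵ T.
Each semi-infinite lead is at perpendicular distance R = 0.0465 m from the centre, with the perpendicular foot at its near end, so it contributes μ₀I/(4πR); both point the same way, together 6.62×10⁻⁶ T.
Arc and leads all point the same direction: B = 1.04×10⁻⁵ + 6.62×10⁻⁶ = 1.70×10⁻⁵ T.

B ≈ 17.0 μT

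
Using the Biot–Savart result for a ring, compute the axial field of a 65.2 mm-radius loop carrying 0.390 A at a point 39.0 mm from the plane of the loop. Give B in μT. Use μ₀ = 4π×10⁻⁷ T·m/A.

On the axis of a circular loop, B = μ₀IR² / [2(R²+z²)^(3/2)].
R² + z² = (0.0652)² + (0.039)² = 0.005772 m², and (R²+z²)^(3/2) = 4.39×10⁻⁴ m³.
B = (4π×10⁻⁷ × 0.390 × 0.004251) / (2 × 4.39×10⁻⁴) = 2.38×10⁻⁶ T.

B ≈ 2.38 μT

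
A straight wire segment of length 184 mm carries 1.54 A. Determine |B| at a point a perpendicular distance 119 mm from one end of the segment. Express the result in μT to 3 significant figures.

For a finite straight segment, B = (μ₀I/4πd)(sinθ₁ + sinθ₂), where θ₁, θ₂ are the angles from the perpendicular to each end.
The perpendicular foot is at one end, so the two end-offsets along the wire are 0 and L = 0.184 m.
sinθ₁ = 0/√(0²+0.119²) = 0.0000; sinθ₂ = 0.184/√(0.184²+0.119²) = 0.8397.
B = (4π×10⁻⁷ × 1.54) / (4π × 0.119) × (0.0000 + 0.8397) = 1.09×10⁻⁶ T.

B ≈ 1.09 μT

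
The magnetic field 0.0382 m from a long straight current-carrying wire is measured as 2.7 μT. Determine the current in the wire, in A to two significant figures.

I ≈ 0.52 A

For a long straight wire B = μ₀I/(2πd), so I = 2πdB/μ₀.
I = 2π × 0.0382 × 2.70×10⁻⁶ / (4π×10⁻⁷) = 0.516 A.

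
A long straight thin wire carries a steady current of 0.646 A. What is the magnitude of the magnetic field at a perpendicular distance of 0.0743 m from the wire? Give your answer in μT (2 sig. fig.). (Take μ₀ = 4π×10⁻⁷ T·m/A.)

B ≈ 1.7 μT

For an infinitely long straight wire, B = μ₀I/(2πd).
B = (4π×10⁻⁷ × 0.646) / (2π × 0.0743) = 1.74×10⁻⁶ T.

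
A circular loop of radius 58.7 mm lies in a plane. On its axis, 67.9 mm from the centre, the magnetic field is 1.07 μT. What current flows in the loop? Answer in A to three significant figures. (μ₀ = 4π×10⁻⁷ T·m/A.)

I ≈ 0.357 A

On the axis of a loop, B = μ₀IR²/[2(R²+z²)^(3/2)], so I = 2B(R²+z²)^(3/2)/(μ₀R²).
R² + z² = 0.003446 + 0.00461 = 0.008056 m²; raised to 3/2 gives 7.23×10⁻⁴ m³.
I = 2 × 1.07×10⁻⁶ × 7.23×10⁻⁴ / (1.26×10⁻⁶ × 0.003446) = 0.357 A.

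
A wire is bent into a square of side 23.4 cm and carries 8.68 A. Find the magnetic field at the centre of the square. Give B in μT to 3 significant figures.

B ≈ 42.0 μT

Each side is a finite straight segment at perpendicular distance d = a/(2 tan(π/4)) = 0.117 m from the centre, with end-angles ±π/4.
One side contributes B₁ = (μ₀I/4πd)·2 sin(π/4) = 1.05×10⁻⁵ T.
All 4 sides add in the same direction: B = 4 × 1.05×10⁻⁵ = 4.20×10⁻⁵ T.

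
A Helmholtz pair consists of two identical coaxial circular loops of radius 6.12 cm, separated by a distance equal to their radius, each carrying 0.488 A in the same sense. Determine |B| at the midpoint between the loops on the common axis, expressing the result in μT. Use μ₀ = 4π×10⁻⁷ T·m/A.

B ≈ 7.17 μT

Each loop contributes B = μ₀IR²/[2(R²+z²)^(3/2)] on the axis, with z measured from that loop.
Loop 1 (z = 0.0306 m): B₁ = 3.58×10⁻⁶ T. Loop 2 (z = 0.0306 m): B₂ = 3.58×10⁻⁶ T.
The fields add: B = B₁ + B₂ = 7.17×10⁻⁶ T.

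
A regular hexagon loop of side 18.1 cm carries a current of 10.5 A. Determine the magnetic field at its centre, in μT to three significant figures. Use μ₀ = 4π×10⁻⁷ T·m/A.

B ≈ 40.2 μT

Each side is a finite straight segment at perpendicular distance d = a/(2 tan(π/6)) = 0.1568 m from the centre, with end-angles ±π/6.
One side contributes B₁ = (μ₀I/4πd)·2 sin(π/6) = 6.70×10⁻⁶ T.
All 6 sides add in the same direction: B = 6 × 6.70×10⁻⁶ = 4.02×10⁻⁵ T.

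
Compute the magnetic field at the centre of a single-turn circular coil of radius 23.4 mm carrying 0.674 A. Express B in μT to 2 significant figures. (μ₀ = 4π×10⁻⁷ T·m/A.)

B ≈ 18 μT

At the centre of a circular loop the Biot–Savart law gives B = μ₀I/(2R).
B = (4π×10⁻⁷ × 0.674) / (2 × 0.0234) = 1.81×10⁻⁵ T.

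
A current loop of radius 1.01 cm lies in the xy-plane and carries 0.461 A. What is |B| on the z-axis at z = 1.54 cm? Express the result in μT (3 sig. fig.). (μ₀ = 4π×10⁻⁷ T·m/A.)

On the axis of a circular loop, B = μ₀IR² / [2(R²+z²)^(3/2)].
R² + z² = (0.0101)² + (0.0154)² = 0.0003392 m², and (R²+z²)^(3/2) = 6.25×10⁻⁶ m³.
B = (4π×10⁻⁷ × 0.461 × 0.000102) / (2 × 6.25×10⁻⁶) = 4.73×10⁻⁶ T.

B ≈ 4.73 μT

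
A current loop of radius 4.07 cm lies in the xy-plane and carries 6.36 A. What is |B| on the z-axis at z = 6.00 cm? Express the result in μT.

B ≈ 17.4 μT

On the axis of a circular loop, B = μ₀IR² / [2(R²+z²)^(3/2)].
R² + z² = (0.0407)² + (0.06)² = 0.005256 m², and (R²+z²)^(3/2) = 3.81×10⁻⁴ m³.
B = (4π×10⁻⁷ × 6.36 × 0.001656) / (2 × 3.81×10⁻⁴) = 1.74×10⁻⁵ T.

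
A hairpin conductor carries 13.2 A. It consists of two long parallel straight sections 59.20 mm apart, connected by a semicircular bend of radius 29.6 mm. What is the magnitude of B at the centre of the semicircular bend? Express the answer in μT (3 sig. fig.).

B ≈ 229 μT

The semicircular arc contributes B_arc = μ₀I·π/(4πR) = μ₀I/(4R) = 1.40×10⁻⁴ T.
Each semi-infinite lead is at perpendicular distance R = 0.0296 m from the centre, with the perpendicular foot at its near end, so it contributes μ₀I/(4πR); both point the same way, together 8.92×10⁻⁵ T.
Arc and leads all point the same direction: B = 1.40×10⁻⁴ + 8.92×10⁻⁵ = 2.29×10⁻⁴ T.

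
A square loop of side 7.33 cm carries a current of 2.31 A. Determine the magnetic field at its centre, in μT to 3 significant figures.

Each side is a finite straight segment at perpendicular distance d = a/(2 tan(π/4)) = 0.03665 m from the centre, with end-angles ±π/4.
One side contributes B₁ = (μ₀I/4πd)·2 sin(π/4) = 8.91×10⁻⁶ T.
All 4 sides add in the same direction: B = 4 × 8.91×10⁻⁶ = 3.57×10⁻⁵ T.

B ≈ 35.7 μT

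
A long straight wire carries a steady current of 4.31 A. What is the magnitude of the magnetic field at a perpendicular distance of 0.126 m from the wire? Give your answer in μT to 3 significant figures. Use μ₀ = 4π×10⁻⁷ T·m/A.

B ≈ 6.84 μT

For an infinitely long straight wire, B = μ₀I/(2πd).
B = (4π×10⁻⁷ × 4.31) / (2π × 0.126) = 6.84×10⁻⁶ T.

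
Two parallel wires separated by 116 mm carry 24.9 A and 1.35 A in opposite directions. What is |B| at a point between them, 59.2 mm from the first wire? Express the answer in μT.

Each long wire gives B = μ₀I/(2πd). Distances are d₁ = 0.0592 m and d₂ = 0.0568 m.
B₁ = 8.41×10⁻⁵ T, B₂ = 4.75×10⁻⁶ T.
Between antiparallel currents both contributions point the same way, so they add. B = B₁ + B₂ = 8.41×10⁻⁵ + 4.75×10⁻⁶ = 8.89×10⁻⁵ T.

B ≈ 88.9 μT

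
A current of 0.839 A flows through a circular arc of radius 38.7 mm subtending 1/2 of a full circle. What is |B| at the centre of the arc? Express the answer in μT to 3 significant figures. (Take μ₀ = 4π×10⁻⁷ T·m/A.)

The Biot–Savart field of a circular arc at its centre is B = μ₀Iφ/(4πR), with φ = 3.142 rad.
B = (4π×10⁻⁷ × 0.839 × 3.142) / (4π × 0.0387) = 6.81×10⁻⁶ T.

B ≈ 6.81 μT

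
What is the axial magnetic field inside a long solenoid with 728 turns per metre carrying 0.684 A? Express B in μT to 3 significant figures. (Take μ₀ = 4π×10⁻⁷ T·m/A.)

Inside a long solenoid, B = μ₀nI with n = 728 turns/m.
B = 4π×10⁻⁷ × 728 × 0.684 = 6.26×10⁻⁴ T.

B ≈ 626 μT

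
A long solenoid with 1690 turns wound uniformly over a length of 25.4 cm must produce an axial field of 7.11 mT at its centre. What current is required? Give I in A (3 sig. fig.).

Inside a long solenoid B = μ₀nI with n = 6654 m⁻¹, so I = B/(μ₀n).
I = 7.11×10⁻³ / (4π×10⁻⁷ × 6654) = 0.850 A.

I ≈ 0.850 A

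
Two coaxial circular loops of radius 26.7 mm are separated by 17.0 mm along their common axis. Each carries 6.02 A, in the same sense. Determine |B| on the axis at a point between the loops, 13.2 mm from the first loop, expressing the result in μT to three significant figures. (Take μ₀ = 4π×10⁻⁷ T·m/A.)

B ≈ 240 μT

Each loop contributes B = μ₀IR²/[2(R²+z²)^(3/2)] on the axis, with z measured from that loop.
Loop 1 (z = 0.0132 m): B₁ = 1.02×10⁻⁴ T. Loop 2 (z = 0.0038 m): B₂ = 1.37×10⁻⁴ T.
The fields add: B = B₁ + B₂ = 2.40×10⁻⁴ T.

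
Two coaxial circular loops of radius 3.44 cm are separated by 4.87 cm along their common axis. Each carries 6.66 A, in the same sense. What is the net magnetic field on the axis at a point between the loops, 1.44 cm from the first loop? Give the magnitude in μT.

Each loop contributes B = μ₀IR²/[2(R²+z²)^(3/2)] on the axis, with z measured from that loop.
Loop 1 (z = 0.0144 m): B₁ = 9.55×10⁻⁵ T. Loop 2 (z = 0.0343 m): B₂ = 4.32×10⁻⁵ T.
The fields add: B = B₁ + B₂ = 1.39×10⁻⁴ T.

B ≈ 139 μT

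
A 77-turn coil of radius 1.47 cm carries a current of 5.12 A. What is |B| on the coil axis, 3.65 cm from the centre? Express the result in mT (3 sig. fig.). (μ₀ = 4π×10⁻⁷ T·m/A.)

B ≈ 0.879 mT

For an N-turn flat coil, B = Nμ₀IR²/[2(R²+z²)^(3/2)] with R = 0.0147 m, z = 0.0365 m.
B = 77 × 1.14×10⁻⁵ T = 8.79×10⁻⁴ T.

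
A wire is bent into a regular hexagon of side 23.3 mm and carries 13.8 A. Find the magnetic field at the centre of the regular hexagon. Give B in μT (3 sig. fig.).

B ≈ 410 μT

Each side is a finite straight segment at perpendicular distance d = a/(2 tan(π/6)) = 0.02018 m from the centre, with end-angles ±π/6.
One side contributes B₁ = (μ₀I/4πd)·2 sin(π/6) = 6.84×10⁻⁵ T.
All 6 sides add in the same direction: B = 6 × 6.84×10⁻⁵ = 4.10×10⁻⁴ T.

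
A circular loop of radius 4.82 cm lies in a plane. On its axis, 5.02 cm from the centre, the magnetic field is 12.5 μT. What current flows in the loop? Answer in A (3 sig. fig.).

On the axis of a loop, B = μ₀IR²/[2(R²+z²)^(3/2)], so I = 2B(R²+z²)^(3/2)/(μ₀R²).
R² + z² = 0.002323 + 0.00252 = 0.004843 m²; raised to 3/2 gives 3.37×10⁻⁴ m³.
I = 2 × 1.25×10⁻⁵ × 3.37×10⁻⁴ / (1.26×10⁻⁶ × 0.002323) = 2.89 A.

I ≈ 2.89 A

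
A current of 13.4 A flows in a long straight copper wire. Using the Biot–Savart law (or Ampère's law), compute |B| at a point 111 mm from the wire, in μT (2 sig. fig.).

For an infinitely long straight wire, B = μ₀I/(2πd).
B = (4π×10⁻⁷ × 13.4) / (2π × 0.111) = 2.41×10⁻⁵ T.

B ≈ 24 μT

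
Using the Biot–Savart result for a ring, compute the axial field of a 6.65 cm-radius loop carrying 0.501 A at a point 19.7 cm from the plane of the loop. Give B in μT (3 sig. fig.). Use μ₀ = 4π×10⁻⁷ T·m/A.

B ≈ 0.155 μT

On the axis of a circular loop, B = μ₀IR² / [2(R²+z²)^(3/2)].
R² + z² = (0.0665)² + (0.197)² = 0.04323 m², and (R²+z²)^(3/2) = 8.99×10⁻³ m³.
B = (4π×10⁻⁷ × 0.501 × 0.004422) / (2 × 8.99×10⁻³) = 1.55×10⁻⁷ T.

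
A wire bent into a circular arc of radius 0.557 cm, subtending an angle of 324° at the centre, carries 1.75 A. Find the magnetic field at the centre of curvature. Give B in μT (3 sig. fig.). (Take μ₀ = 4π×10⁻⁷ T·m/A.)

The Biot–Savart field of a circular arc at its centre is B = μ₀Iφ/(4πR), with φ = 5.655 rad.
B = (4π×10⁻⁷ × 1.75 × 5.655) / (4π × 0.00557) = 1.78×10⁻⁴ T.

B ≈ 178 μT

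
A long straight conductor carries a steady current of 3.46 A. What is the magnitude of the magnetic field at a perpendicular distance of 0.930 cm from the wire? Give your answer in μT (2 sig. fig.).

For an infinitely long straight wire, B = μ₀I/(2πd).
B = (4π×10⁻⁷ × 3.46) / (2π × 0.0093) = 7.44×10⁻⁵ T.

B ≈ 74 μT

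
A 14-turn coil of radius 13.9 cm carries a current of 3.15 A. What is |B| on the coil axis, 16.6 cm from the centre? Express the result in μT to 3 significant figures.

B ≈ 52.7 μT

For an N-turn flat coil, B = Nμ₀IR²/[2(R²+z²)^(3/2)] with R = 0.139 m, z = 0.166 m.
B = 14 × 3.77×10⁻⁶ T = 5.27×10⁻⁵ T.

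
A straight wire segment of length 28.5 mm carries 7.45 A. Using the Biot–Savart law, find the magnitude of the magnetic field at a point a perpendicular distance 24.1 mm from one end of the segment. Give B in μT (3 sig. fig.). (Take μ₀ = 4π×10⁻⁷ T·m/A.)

For a finite straight segment, B = (μ₀I/4πd)(sinθ₁ + sinθ₂), where θ₁, θ₂ are the angles from the perpendicular to each end.
The perpendicular foot is at one end, so the two end-offsets along the wire are 0 and L = 0.0285 m.
sinθ₁ = 0/√(0²+0.0241²) = 0.0000; sinθ₂ = 0.0285/√(0.0285²+0.0241²) = 0.7636.
B = (4π×10⁻⁷ × 7.45) / (4π × 0.0241) × (0.0000 + 0.7636) = 2.36×10⁻⁵ T.

B ≈ 23.6 μT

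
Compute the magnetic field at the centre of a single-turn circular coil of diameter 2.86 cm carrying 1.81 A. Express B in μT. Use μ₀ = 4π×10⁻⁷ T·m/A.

At the centre of a circular loop the Biot–Savart law gives B = μ₀I/(2R) (so R = 0.0143 m).
B = (4π×10⁻⁷ × 1.81) / (2 × 0.0143) = 7.95×10⁻⁵ T.

B ≈ 79.5 μT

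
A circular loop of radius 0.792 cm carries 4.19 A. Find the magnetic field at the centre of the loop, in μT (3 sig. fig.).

At the centre of a circular loop the Biot–Savart law gives B = μ₀I/(2R).
B = (4π×10⁻⁷ × 4.19) / (2 × 0.00792) = 3.32×10⁻⁴ T.

B ≈ 332 μT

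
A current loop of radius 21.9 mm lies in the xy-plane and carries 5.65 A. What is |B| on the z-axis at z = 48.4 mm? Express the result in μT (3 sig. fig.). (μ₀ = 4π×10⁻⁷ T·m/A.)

On the axis of a circular loop, B = μ₀IR² / [2(R²+z²)^(3/2)].
R² + z² = (0.0219)² + (0.0484)² = 0.002822 m², and (R²+z²)^(3/2) = 1.50×10⁻⁴ m³.
B = (4π×10⁻⁷ × 5.65 × 0.0004796) / (2 × 1.50×10⁻⁴) = 1.14×10⁻⁵ T.

B ≈ 11.4 μT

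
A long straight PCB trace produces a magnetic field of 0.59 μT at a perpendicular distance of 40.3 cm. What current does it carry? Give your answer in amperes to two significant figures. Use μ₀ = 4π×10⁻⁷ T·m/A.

I ≈ 1.2 A

For a long straight wire B = μ₀I/(2πd), so I = 2πdB/μ₀.
I = 2π × 0.403 × 5.90×10⁻⁷ / (4π×10⁻⁷) = 1.19 A.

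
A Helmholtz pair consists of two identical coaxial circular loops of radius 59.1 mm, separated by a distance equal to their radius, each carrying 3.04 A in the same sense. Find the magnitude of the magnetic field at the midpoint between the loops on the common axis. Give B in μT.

Each loop contributes B = μ₀IR²/[2(R²+z²)^(3/2)] on the axis, with z measured from that loop.
Loop 1 (z = 0.02955 m): B₁ = 2.31×10⁻⁵ T. Loop 2 (z = 0.02955 m): B₂ = 2.31×10⁻⁵ T.
The fields add: B = B₁ + B₂ = 4.63×10⁻⁵ T.

B ≈ 46.3 μT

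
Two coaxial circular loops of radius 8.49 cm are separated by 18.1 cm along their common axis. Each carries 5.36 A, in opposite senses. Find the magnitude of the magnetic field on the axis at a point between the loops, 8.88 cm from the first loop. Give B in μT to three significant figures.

Each loop contributes B = μ₀IR²/[2(R²+z²)^(3/2)] on the axis, with z measured from that loop.
Loop 1 (z = 0.0888 m): B₁ = 1.31×10⁻⁵ T. Loop 2 (z = 0.0922 m): B₂ = 1.23×10⁻⁵ T.
The fields oppose: B = |B₁ − B₂| = 7.62×10⁻⁷ T.

B ≈ 0.762 μT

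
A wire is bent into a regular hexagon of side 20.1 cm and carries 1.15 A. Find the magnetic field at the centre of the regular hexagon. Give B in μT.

Each side is a finite straight segment at perpendicular distance d = a/(2 tan(π/6)) = 0.1741 m from the centre, with end-angles ±π/6.
One side contributes B₁ = (μ₀I/4πd)·2 sin(π/6) = 6.61×10⁻⁷ T.
All 6 sides add in the same direction: B = 6 × 6.61×10⁻⁷ = 3.96×10⁻⁶ T.

B ≈ 3.96 μT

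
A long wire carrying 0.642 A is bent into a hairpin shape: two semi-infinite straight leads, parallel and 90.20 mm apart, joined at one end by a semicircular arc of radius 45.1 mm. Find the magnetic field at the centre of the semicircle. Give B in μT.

B ≈ 7.32 μT

The semicircular arc contributes B_arc = μ₀I·π/(4πR) = μ₀I/(4R) = 4.47×10⁻⁶ T.
Each semi-infinite lead is at perpendicular distance R = 0.0451 m from the centre, with the perpendicular foot at its near end, so it contributes μ₀I/(4πR); both point the same way, together 2.85×10⁻⁶ T.
Arc and leads all point the same direction: B = 4.47×10⁻⁶ + 2.85×10⁻⁶ = 7.32×10⁻⁶ T.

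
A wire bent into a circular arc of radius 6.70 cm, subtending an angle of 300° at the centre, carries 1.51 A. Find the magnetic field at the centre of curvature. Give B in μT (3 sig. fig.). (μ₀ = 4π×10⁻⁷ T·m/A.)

B ≈ 11.8 μT

The Biot–Savart field of a circular arc at its centre is B = μ₀Iφ/(4πR), with φ = 5.236 rad.
B = (4π×10⁻⁷ × 1.51 × 5.236) / (4π × 0.067) = 1.18×10⁻⁵ T.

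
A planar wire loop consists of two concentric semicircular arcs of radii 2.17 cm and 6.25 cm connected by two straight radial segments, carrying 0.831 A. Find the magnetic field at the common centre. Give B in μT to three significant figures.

The radial connectors point toward the centre, so dl × r̂ = 0 and they contribute nothing.
Each semicircle gives μ₀I/(4R): inner arc 1.20×10⁻⁵ T, outer arc 4.18×10⁻⁶ T.
The two arcs carry current in opposite angular senses, so their fields oppose: B = |1.20×10⁻⁵ − 4.18×10⁻⁶| = 7.85×10⁻⁶ T.

B ≈ 7.85 μT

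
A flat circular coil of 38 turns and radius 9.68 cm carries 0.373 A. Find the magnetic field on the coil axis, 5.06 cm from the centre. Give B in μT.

For an N-turn flat coil, B = Nμ₀IR²/[2(R²+z²)^(3/2)] with R = 0.0968 m, z = 0.0506 m.
B = 38 × 1.69×10⁻⁶ T = 6.40×10⁻⁵ T.

B ≈ 64.0 μT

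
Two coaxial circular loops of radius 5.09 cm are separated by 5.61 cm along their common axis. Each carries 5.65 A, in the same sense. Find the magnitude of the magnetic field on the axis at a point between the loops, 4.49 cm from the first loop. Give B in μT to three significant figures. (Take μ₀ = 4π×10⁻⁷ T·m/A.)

Each loop contributes B = μ₀IR²/[2(R²+z²)^(3/2)] on the axis, with z measured from that loop.
Loop 1 (z = 0.0449 m): B₁ = 2.94×10⁻⁵ T. Loop 2 (z = 0.0112 m): B₂ = 6.50×10⁻⁵ T.
The fields add: B = B₁ + B₂ = 9.44×10⁻⁵ T.

B ≈ 94.4 μT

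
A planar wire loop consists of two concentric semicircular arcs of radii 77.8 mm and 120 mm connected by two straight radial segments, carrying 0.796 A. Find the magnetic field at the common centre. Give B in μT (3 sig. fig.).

The radial connectors point toward the centre, so dl × r̂ = 0 and they contribute nothing.
Each semicircle gives μ₀I/(4R): inner arc 3.21×10⁻⁶ T, outer arc 2.08×10⁻⁶ T.
The two arcs carry current in opposite angular senses, so their fields oppose: B = |3.21×10⁻⁶ − 2.08×10⁻⁶| = 1.13×10⁻⁶ T.

B ≈ 1.13 μT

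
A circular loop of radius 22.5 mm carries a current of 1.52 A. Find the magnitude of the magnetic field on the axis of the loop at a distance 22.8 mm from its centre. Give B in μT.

B ≈ 14.7 μT

On the axis of a circular loop, B = μ₀IR² / [2(R²+z²)^(3/2)].
R² + z² = (0.0225)² + (0.0228)² = 0.001026 m², and (R²+z²)^(3/2) = 3.29×10⁻⁵ m³.
B = (4π×10⁻⁷ × 1.52 × 0.0005062) / (2 × 3.29×10⁻⁵) = 1.47×10⁻⁵ T.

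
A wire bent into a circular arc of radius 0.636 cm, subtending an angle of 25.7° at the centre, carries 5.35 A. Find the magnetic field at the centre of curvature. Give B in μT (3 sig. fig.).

The Biot–Savart field of a circular arc at its centre is B = μ₀Iφ/(4πR), with φ = 0.4485 rad.
B = (4π×10⁻⁷ × 5.35 × 0.4485) / (4π × 0.00636) = 3.77×10⁻⁵ T.

B ≈ 37.7 μT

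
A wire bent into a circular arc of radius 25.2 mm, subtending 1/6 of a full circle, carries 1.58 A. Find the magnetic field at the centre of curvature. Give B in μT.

The Biot–Savart field of a circular arc at its centre is B = μ₀Iφ/(4πR), with φ = 1.047 rad.
B = (4π×10⁻⁷ × 1.58 × 1.047) / (4π × 0.0252) = 6.57×10⁻⁶ T.

B ≈ 6.57 μT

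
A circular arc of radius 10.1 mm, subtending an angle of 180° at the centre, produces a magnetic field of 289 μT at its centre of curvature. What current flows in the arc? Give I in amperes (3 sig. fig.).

For a circular arc, B = μ₀Iφ/(4πR) with φ in radians; here φ = 3.142 rad.
So I = 4πRB/(μ₀φ) = 4π × 0.0101 × 2.89×10⁻⁴ / (4π×10⁻⁷ × 3.142) = 9.29 A.

I ≈ 9.29 A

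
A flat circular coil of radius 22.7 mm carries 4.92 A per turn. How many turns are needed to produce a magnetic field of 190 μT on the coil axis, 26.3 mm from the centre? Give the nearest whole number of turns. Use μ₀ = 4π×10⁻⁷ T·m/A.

N = 5

For an N-turn coil, B = Nμ₀IR²/[2(R²+z²)^(3/2)]. A single turn gives B₁ = 3.80×10⁻⁵ T with R = 0.0227 m, z = 0.0263 m.
N = B/B₁ = 1.90×10⁻⁴ / 3.80×10⁻⁵ = 5.00.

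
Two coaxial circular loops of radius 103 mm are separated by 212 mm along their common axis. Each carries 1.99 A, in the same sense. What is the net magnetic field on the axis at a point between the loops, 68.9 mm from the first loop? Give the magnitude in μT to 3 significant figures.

B ≈ 9.39 μT

Each loop contributes B = μ₀IR²/[2(R²+z²)^(3/2)] on the axis, with z measured from that loop.
Loop 1 (z = 0.0689 m): B₁ = 6.97×10⁻⁶ T. Loop 2 (z = 0.1431 m): B₂ = 2.42×10⁻⁶ T.
The fields add: B = B₁ + B₂ = 9.39×10⁻⁶ T.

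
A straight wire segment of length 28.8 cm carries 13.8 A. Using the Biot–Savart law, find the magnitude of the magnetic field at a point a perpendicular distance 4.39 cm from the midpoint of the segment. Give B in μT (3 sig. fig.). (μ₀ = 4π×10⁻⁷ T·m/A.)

For a finite straight segment, B = (μ₀I/4πd)(sinθ₁ + sinθ₂), where θ₁, θ₂ are the angles from the perpendicular to each end.
The perpendicular from the point meets the wire at its midpoint, so each end is L/2 = 0.144 m away along the wire.
sinθ₁ = 0.144/√(0.144²+0.0439²) = 0.9565; sinθ₂ = 0.144/√(0.144²+0.0439²) = 0.9565.
B = (4π×10⁻⁷ × 13.8) / (4π × 0.0439) × (0.9565 + 0.9565) = 6.01×10⁻⁵ T.

B ≈ 60.1 μT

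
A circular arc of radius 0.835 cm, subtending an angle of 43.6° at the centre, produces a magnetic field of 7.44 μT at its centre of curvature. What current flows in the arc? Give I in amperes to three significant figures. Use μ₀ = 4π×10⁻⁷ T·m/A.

I ≈ 0.816 A

For a circular arc, B = μ₀Iφ/(4πR) with φ in radians; here φ = 0.761 rad.
So I = 4πRB/(μ₀φ) = 4π × 0.00835 × 7.44×10⁻⁶ / (4π×10⁻⁷ × 0.761) = 0.816 A.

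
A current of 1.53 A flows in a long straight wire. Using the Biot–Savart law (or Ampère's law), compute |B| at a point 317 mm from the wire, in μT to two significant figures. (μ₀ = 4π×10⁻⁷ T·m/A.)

B ≈ 0.97 μT

For an infinitely long straight wire, B = μ₀I/(2πd).
B = (4π×10⁻⁷ × 1.53) / (2π × 0.317) = 9.65×10⁻⁷ T.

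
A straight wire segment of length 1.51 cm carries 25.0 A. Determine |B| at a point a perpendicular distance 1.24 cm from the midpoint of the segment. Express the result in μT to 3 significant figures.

For a finite straight segment, B = (μ₀I/4πd)(sinθ₁ + sinθ₂), where θ₁, θ₂ are the angles from the perpendicular to each end.
The perpendicular from the point meets the wire at its midpoint, so each end is L/2 = 0.00755 m away along the wire.
sinθ₁ = 0.00755/√(0.00755²+0.0124²) = 0.5201; sinθ₂ = 0.00755/√(0.00755²+0.0124²) = 0.5201.
B = (4π×10⁻⁷ × 25.0) / (4π × 0.0124) × (0.5201 + 0.5201) = 2.10×10⁻⁴ T.

B ≈ 210 μT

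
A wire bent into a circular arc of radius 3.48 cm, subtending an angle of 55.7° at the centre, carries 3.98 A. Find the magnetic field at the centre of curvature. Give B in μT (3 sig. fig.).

The Biot–Savart field of a circular arc at its centre is B = μ₀Iφ/(4πR), with φ = 0.9721 rad.
B = (4π×10⁻⁷ × 3.98 × 0.9721) / (4π × 0.0348) = 1.11×10⁻⁵ T.

B ≈ 11.1 μT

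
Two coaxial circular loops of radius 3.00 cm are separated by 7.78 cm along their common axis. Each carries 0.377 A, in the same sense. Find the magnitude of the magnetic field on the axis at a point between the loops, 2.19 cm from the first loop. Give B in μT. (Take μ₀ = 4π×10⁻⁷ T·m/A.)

Each loop contributes B = μ₀IR²/[2(R²+z²)^(3/2)] on the axis, with z measured from that loop.
Loop 1 (z = 0.0219 m): B₁ = 4.16×10⁻⁶ T. Loop 2 (z = 0.0559 m): B₂ = 8.35×10⁻⁷ T.
The fields add: B = B₁ + B₂ = 5.00×10⁻⁶ T.

B ≈ 5.00 μT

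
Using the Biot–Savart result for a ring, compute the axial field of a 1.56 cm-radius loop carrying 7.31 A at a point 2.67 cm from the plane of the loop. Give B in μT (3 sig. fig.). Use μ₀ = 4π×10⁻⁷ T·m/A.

B ≈ 37.8 μT

On the axis of a circular loop, B = μ₀IR² / [2(R²+z²)^(3/2)].
R² + z² = (0.0156)² + (0.0267)² = 0.0009563 m², and (R²+z²)^(3/2) = 2.96×10⁻⁵ m³.
B = (4π×10⁻⁷ × 7.31 × 0.0002434) / (2 × 2.96×10⁻⁵) = 3.78×10⁻⁵ T.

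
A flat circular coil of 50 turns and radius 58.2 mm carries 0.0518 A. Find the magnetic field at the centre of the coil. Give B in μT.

B ≈ 28.0 μT

For an N-turn flat coil, B = Nμ₀I/(2R) with R = 0.0582 m.
B = 50 × 5.59×10⁻⁷ T = 2.80×10⁻⁵ T.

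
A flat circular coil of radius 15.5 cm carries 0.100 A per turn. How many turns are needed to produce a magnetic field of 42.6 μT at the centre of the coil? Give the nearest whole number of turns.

N = 105

For an N-turn coil, B = Nμ₀I/(2R). A single turn gives B₁ = 4.05×10⁻⁷ T with R = 0.155 m.
N = B/B₁ = 4.26×10⁻⁵ / 4.05×10⁻⁷ = 105.09.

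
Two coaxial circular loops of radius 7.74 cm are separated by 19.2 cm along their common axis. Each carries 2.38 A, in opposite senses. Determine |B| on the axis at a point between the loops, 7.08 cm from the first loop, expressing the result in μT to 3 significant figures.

Each loop contributes B = μ₀IR²/[2(R²+z²)^(3/2)] on the axis, with z measured from that loop.
Loop 1 (z = 0.0708 m): B₁ = 7.76×10⁻⁶ T. Loop 2 (z = 0.1212 m): B₂ = 3.01×10⁻⁶ T.
The fields oppose: B = |B₁ − B₂| = 4.75×10⁻⁶ T.

B ≈ 4.75 μT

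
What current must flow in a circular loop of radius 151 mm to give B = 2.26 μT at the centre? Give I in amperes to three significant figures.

At the centre of a circular loop B = μ₀I/(2R), so I = 2RB/μ₀.
With R = 0.151 m, I = 2 × 0.151 × 2.26×10⁻⁶ / (4π×10⁻⁷) = 0.543 A.

I ≈ 0.543 A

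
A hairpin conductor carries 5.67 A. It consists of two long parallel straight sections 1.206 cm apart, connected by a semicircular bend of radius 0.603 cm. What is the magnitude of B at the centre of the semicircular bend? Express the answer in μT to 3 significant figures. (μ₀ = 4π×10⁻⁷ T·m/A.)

The semicircular arc contributes B_arc = μ₀I·π/(4πR) = μ₀I/(4R) = 2.95×10⁻⁴ T.
Each semi-infinite lead is at perpendicular distance R = 0.00603 m from the centre, with the perpendicular foot at its near end, so it contributes μ₀I/(4πR); both point the same way, together 1.88×10⁻⁴ T.
Arc and leads all point the same direction: B = 2.95×10⁻⁴ + 1.88×10⁻⁴ = 4.83×10⁻⁴ T.

B ≈ 483 μT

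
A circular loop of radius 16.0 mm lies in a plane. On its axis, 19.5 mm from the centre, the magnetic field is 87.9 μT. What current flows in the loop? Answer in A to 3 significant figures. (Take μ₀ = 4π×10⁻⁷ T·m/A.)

On the axis of a loop, B = μ₀IR²/[2(R²+z²)^(3/2)], so I = 2B(R²+z²)^(3/2)/(μ₀R²).
R² + z² = 0.000256 + 0.0003802 = 0.0006362 m²; raised to 3/2 gives 1.60×10⁻⁵ m³.
I = 2 × 8.79×10⁻⁵ × 1.60×10⁻⁵ / (1.26×10⁻⁶ × 0.000256) = 8.77 A.

I ≈ 8.77 A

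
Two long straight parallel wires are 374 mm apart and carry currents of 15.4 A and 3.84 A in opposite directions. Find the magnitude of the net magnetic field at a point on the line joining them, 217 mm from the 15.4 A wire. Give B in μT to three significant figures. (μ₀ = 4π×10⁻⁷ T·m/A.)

Each long wire gives B = μ₀I/(2πd). Distances are d₁ = 0.217 m and d₂ = 0.157 m.
B₁ = 1.42×10⁻⁵ T, B₂ = 4.89×10⁻⁶ T.
Between antiparallel currents both contributions point the same way, so they add. B = B₁ + B₂ = 1.42×10⁻⁵ + 4.89×10⁻⁶ = 1.91×10⁻⁵ T.

B ≈ 19.1 μT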